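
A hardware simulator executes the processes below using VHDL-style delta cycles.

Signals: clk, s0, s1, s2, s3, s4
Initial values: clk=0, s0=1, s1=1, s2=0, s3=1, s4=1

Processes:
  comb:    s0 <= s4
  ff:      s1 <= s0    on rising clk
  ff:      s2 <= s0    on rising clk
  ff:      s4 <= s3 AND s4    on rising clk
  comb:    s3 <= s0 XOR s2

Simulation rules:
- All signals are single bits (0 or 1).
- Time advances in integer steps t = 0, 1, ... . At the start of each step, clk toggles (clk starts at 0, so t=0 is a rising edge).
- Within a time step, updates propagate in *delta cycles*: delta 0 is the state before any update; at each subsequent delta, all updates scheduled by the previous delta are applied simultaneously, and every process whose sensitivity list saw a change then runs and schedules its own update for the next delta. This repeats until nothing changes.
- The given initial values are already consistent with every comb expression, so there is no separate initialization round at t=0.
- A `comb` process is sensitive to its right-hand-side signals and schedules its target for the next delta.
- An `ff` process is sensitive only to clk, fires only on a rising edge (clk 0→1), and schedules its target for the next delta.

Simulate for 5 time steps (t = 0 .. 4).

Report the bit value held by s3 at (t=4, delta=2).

1

[bits: s3,s1,s0,s2,clk,s4]
t=0: Δ0=111001 Δ1=111011 Δ2=111111 Δ3=011111 | 3Δ
t=1: Δ0=011111 Δ1=011101 | 1Δ
t=2: Δ0=011101 Δ1=011111 Δ2=011110 Δ3=010110 Δ4=110110 | 4Δ
t=3: Δ0=110110 Δ1=110100 | 1Δ
t=4: Δ0=110100 Δ1=110110 Δ2=100010 Δ3=000010 | 3Δ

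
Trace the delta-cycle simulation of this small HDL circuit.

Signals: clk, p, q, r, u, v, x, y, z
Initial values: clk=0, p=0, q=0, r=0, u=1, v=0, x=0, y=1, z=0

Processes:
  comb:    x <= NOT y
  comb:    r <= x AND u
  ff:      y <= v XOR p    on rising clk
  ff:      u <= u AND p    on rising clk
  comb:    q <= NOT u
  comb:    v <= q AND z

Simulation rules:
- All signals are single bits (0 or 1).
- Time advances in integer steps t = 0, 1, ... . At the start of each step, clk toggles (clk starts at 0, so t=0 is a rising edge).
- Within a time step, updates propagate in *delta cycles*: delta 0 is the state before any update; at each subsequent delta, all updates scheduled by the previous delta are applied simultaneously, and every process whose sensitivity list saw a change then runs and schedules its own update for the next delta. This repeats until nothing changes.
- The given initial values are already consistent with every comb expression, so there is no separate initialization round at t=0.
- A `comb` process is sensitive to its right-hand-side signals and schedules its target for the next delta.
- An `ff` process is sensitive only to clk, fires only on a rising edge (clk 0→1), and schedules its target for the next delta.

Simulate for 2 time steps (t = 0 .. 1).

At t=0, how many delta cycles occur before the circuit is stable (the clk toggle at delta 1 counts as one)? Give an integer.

[bits: q,p,y,x,u,clk,z,v,r]
t=0: Δ0=001010000 Δ1=001011000 Δ2=000001000 Δ3=100101000 | 3Δ
t=1: Δ0=100101000 Δ1=100100000 | 1Δ

3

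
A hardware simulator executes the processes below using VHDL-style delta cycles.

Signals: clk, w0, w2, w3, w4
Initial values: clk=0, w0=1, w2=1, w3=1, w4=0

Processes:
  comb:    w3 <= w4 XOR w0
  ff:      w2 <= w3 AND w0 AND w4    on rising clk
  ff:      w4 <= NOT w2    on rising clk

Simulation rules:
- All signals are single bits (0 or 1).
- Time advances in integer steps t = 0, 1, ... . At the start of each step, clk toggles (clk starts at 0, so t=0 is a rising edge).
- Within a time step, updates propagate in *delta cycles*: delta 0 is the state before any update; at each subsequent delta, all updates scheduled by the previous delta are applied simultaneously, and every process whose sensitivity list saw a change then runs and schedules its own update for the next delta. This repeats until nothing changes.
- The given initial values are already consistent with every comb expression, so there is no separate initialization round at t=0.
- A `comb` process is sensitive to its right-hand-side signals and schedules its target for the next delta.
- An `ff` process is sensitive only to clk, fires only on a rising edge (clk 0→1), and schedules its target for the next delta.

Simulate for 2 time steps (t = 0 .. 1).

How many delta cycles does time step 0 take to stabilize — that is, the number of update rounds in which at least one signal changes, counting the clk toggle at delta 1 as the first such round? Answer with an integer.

t=0 Δ0: w2=1 w0=1 w3=1 w4=0 clk=0
  Δ1: clk:0→1
  Δ2: w2:1→0
  (2Δ to stable)
t=1 Δ0: w2=0 w0=1 w3=1 w4=0 clk=1
  Δ1: clk:1→0
  (1Δ to stable)

2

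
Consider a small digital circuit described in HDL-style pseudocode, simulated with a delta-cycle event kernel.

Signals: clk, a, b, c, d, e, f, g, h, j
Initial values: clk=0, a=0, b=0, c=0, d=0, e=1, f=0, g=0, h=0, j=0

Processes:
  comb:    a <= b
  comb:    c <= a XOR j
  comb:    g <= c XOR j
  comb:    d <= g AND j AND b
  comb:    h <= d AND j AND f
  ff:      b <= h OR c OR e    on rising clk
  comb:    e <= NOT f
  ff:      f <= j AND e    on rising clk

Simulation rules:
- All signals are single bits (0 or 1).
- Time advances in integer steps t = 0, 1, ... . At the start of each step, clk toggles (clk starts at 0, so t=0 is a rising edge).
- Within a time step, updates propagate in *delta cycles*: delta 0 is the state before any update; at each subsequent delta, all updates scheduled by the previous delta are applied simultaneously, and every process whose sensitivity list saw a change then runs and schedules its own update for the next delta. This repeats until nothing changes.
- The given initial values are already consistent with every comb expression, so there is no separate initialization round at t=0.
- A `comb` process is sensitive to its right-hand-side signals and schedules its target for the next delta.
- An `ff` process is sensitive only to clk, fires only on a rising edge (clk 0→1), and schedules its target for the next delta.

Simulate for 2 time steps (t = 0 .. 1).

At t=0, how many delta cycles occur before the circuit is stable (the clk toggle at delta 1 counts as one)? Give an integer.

5

t0.Δ0 b=0 f=0 clk=0 a=0 c=0 d=0 g=0 h=0 j=0 e=1
t0.Δ1 b=0 f=0 clk=1 a=0 c=0 d=0 g=0 h=0 j=0 e=1
t0.Δ2 b=1 f=0 clk=1 a=0 c=0 d=0 g=0 h=0 j=0 e=1
t0.Δ3 b=1 f=0 clk=1 a=1 c=0 d=0 g=0 h=0 j=0 e=1
t0.Δ4 b=1 f=0 clk=1 a=1 c=1 d=0 g=0 h=0 j=0 e=1
t0.Δ5 b=1 f=0 clk=1 a=1 c=1 d=0 g=1 h=0 j=0 e=1
t1.Δ0 b=1 f=0 clk=1 a=1 c=1 d=0 g=1 h=0 j=0 e=1
t1.Δ1 b=1 f=0 clk=0 a=1 c=1 d=0 g=1 h=0 j=0 e=1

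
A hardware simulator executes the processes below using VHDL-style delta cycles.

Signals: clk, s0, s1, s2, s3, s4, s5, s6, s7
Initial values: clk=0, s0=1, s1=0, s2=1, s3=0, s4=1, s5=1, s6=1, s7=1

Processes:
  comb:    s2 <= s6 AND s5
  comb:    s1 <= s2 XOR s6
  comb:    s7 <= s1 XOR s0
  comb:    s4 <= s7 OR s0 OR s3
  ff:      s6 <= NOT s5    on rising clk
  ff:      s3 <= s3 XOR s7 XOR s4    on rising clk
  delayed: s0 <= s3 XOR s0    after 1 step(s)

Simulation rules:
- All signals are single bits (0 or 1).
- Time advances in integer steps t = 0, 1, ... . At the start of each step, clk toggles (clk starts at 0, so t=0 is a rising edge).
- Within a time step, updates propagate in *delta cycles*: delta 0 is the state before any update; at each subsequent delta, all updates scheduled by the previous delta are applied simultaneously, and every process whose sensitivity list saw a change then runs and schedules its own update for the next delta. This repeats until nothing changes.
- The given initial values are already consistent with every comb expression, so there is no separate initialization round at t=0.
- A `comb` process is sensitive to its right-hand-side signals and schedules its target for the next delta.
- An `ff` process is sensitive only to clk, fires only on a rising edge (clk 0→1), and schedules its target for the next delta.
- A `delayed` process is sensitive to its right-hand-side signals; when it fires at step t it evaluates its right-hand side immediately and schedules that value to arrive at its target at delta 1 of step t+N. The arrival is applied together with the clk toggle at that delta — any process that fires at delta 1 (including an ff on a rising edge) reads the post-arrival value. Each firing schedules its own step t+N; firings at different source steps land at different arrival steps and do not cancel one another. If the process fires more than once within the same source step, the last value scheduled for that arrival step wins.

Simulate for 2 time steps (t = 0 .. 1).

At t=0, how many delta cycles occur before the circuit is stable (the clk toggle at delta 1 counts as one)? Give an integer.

5

t0.Δ0 s2=1 s5=1 s4=1 s7=1 clk=0 s6=1 s1=0 s3=0 s0=1
t0.Δ1 s2=1 s5=1 s4=1 s7=1 clk=1 s6=1 s1=0 s3=0 s0=1
t0.Δ2 s2=1 s5=1 s4=1 s7=1 clk=1 s6=0 s1=0 s3=0 s0=1
t0.Δ3 s2=0 s5=1 s4=1 s7=1 clk=1 s6=0 s1=1 s3=0 s0=1
t0.Δ4 s2=0 s5=1 s4=1 s7=0 clk=1 s6=0 s1=0 s3=0 s0=1
t0.Δ5 s2=0 s5=1 s4=1 s7=1 clk=1 s6=0 s1=0 s3=0 s0=1
t1.Δ0 s2=0 s5=1 s4=1 s7=1 clk=1 s6=0 s1=0 s3=0 s0=1
t1.Δ1 s2=0 s5=1 s4=1 s7=1 clk=0 s6=0 s1=0 s3=0 s0=1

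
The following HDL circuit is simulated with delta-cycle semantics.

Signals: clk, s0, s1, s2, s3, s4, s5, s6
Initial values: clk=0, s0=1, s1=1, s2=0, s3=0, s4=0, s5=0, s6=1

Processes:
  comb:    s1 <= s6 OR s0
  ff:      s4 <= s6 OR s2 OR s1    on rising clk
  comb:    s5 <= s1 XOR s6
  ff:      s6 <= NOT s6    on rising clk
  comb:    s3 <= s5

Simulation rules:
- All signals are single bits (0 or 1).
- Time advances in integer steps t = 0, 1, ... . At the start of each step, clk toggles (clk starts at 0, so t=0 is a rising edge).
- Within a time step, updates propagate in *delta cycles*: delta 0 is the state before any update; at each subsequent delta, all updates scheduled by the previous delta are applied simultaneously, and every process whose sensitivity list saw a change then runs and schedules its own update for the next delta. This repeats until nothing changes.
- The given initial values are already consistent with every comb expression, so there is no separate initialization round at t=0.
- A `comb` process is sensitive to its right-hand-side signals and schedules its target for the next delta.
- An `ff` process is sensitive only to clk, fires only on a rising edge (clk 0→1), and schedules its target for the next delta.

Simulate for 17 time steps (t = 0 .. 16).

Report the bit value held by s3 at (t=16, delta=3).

t=0 Δ0: s2=0 s0=1 s1=1 s3=0 clk=0 s4=0 s5=0 s6=1
  Δ1: clk:0→1
  Δ2: s4:0→1, s6:1→0
  Δ3: s5:0→1
  Δ4: s3:0→1
  (4Δ to stable)
t=1 Δ0: s2=0 s0=1 s1=1 s3=1 clk=1 s4=1 s5=1 s6=0
  Δ1: clk:1→0
  (1Δ to stable)
t=2 Δ0: s2=0 s0=1 s1=1 s3=1 clk=0 s4=1 s5=1 s6=0
  Δ1: clk:0→1
  Δ2: s6:0→1
  Δ3: s5:1→0
  Δ4: s3:1→0
  (4Δ to stable)
t=3 Δ0: s2=0 s0=1 s1=1 s3=0 clk=1 s4=1 s5=0 s6=1
  Δ1: clk:1→0
  (1Δ to stable)
t=4 Δ0: s2=0 s0=1 s1=1 s3=0 clk=0 s4=1 s5=0 s6=1
  Δ1: clk:0→1
  Δ2: s6:1→0
  Δ3: s5:0→1
  Δ4: s3:0→1
  (4Δ to stable)
t=5 Δ0: s2=0 s0=1 s1=1 s3=1 clk=1 s4=1 s5=1 s6=0
  Δ1: clk:1→0
  (1Δ to stable)
t=6 Δ0: s2=0 s0=1 s1=1 s3=1 clk=0 s4=1 s5=1 s6=0
  Δ1: clk:0→1
  Δ2: s6:0→1
  Δ3: s5:1→0
  Δ4: s3:1→0
  (4Δ to stable)
t=7 Δ0: s2=0 s0=1 s1=1 s3=0 clk=1 s4=1 s5=0 s6=1
  Δ1: clk:1→0
  (1Δ to stable)
t=8 Δ0: s2=0 s0=1 s1=1 s3=0 clk=0 s4=1 s5=0 s6=1
  Δ1: clk:0→1
  Δ2: s6:1→0
  Δ3: s5:0→1
  Δ4: s3:0→1
  (4Δ to stable)
t=9 Δ0: s2=0 s0=1 s1=1 s3=1 clk=1 s4=1 s5=1 s6=0
  Δ1: clk:1→0
  (1Δ to stable)
t=10 Δ0: s2=0 s0=1 s1=1 s3=1 clk=0 s4=1 s5=1 s6=0
  Δ1: clk:0→1
  Δ2: s6:0→1
  Δ3: s5:1→0
  Δ4: s3:1→0
  (4Δ to stable)
t=11 Δ0: s2=0 s0=1 s1=1 s3=0 clk=1 s4=1 s5=0 s6=1
  Δ1: clk:1→0
  (1Δ to stable)
t=12 Δ0: s2=0 s0=1 s1=1 s3=0 clk=0 s4=1 s5=0 s6=1
  Δ1: clk:0→1
  Δ2: s6:1→0
  Δ3: s5:0→1
  Δ4: s3:0→1
  (4Δ to stable)
t=13 Δ0: s2=0 s0=1 s1=1 s3=1 clk=1 s4=1 s5=1 s6=0
  Δ1: clk:1→0
  (1Δ to stable)
t=14 Δ0: s2=0 s0=1 s1=1 s3=1 clk=0 s4=1 s5=1 s6=0
  Δ1: clk:0→1
  Δ2: s6:0→1
  Δ3: s5:1→0
  Δ4: s3:1→0
  (4Δ to stable)
t=15 Δ0: s2=0 s0=1 s1=1 s3=0 clk=1 s4=1 s5=0 s6=1
  Δ1: clk:1→0
  (1Δ to stable)
t=16 Δ0: s2=0 s0=1 s1=1 s3=0 clk=0 s4=1 s5=0 s6=1
  Δ1: clk:0→1
  Δ2: s6:1→0
  Δ3: s5:0→1
  Δ4: s3:0→1
  (4Δ to stable)

0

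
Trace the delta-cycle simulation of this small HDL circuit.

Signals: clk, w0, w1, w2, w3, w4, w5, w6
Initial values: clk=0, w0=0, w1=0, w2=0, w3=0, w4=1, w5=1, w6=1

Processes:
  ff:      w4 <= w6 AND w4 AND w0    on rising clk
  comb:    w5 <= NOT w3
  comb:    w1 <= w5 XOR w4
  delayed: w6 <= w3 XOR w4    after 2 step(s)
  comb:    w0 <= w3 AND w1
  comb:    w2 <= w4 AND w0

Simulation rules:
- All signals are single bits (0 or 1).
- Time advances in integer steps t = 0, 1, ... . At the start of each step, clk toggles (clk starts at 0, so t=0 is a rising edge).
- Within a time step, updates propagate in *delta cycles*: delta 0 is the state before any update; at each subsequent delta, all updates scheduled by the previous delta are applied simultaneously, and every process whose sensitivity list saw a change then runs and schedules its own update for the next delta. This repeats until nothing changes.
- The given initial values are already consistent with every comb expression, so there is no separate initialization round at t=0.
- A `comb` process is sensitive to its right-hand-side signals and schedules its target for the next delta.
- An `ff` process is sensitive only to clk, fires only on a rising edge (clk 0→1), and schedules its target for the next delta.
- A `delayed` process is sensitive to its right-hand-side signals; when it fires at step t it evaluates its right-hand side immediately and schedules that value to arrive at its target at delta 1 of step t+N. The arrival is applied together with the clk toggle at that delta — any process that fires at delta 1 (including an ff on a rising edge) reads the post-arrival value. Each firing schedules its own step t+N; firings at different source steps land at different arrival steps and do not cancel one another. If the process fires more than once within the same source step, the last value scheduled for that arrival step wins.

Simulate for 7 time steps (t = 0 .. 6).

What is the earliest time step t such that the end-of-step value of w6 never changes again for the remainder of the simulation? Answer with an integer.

[bits: w6,clk,w2,w3,w5,w1,w4,w0]
t=0: Δ0=10001010 Δ1=11001010 Δ2=11001000 Δ3=11001100 | 3Δ
t=1: Δ0=11001100 Δ1=10001100 | 1Δ
t=2: Δ0=10001100 Δ1=01001100 | 1Δ
t=3: Δ0=01001100 Δ1=00001100 | 1Δ
t=4: Δ0=00001100 Δ1=01001100 | 1Δ
t=5: Δ0=01001100 Δ1=00001100 | 1Δ
t=6: Δ0=00001100 Δ1=01001100 | 1Δ

2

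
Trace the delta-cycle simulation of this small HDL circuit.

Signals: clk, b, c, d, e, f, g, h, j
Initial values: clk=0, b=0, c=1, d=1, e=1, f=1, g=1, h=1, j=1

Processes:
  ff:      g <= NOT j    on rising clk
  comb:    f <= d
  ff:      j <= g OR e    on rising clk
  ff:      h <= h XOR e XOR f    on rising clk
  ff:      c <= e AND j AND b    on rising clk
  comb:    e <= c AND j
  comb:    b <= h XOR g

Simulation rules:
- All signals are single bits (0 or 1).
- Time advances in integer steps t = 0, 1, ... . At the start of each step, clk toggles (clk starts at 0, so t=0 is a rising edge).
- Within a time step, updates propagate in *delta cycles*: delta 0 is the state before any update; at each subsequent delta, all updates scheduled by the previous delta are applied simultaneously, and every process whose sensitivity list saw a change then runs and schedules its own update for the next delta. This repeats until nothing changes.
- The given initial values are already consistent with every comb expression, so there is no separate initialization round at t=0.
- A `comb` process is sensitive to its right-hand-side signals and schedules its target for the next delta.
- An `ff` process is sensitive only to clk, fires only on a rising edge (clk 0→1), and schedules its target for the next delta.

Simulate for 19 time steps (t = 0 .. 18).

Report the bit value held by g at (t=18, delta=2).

0

t=0 Δ0: j=1 d=1 e=1 h=1 b=0 clk=0 g=1 c=1 f=1
  Δ1: clk:0→1
  Δ2: g:1→0, c:1→0
  Δ3: e:1→0, b:0→1
  (3Δ to stable)
t=1 Δ0: j=1 d=1 e=0 h=1 b=1 clk=1 g=0 c=0 f=1
  Δ1: clk:1→0
  (1Δ to stable)
t=2 Δ0: j=1 d=1 e=0 h=1 b=1 clk=0 g=0 c=0 f=1
  Δ1: clk:0→1
  Δ2: j:1→0, h:1→0
  Δ3: b:1→0
  (3Δ to stable)
t=3 Δ0: j=0 d=1 e=0 h=0 b=0 clk=1 g=0 c=0 f=1
  Δ1: clk:1→0
  (1Δ to stable)
t=4 Δ0: j=0 d=1 e=0 h=0 b=0 clk=0 g=0 c=0 f=1
  Δ1: clk:0→1
  Δ2: h:0→1, g:0→1
  (2Δ to stable)
t=5 Δ0: j=0 d=1 e=0 h=1 b=0 clk=1 g=1 c=0 f=1
  Δ1: clk:1→0
  (1Δ to stable)
t=6 Δ0: j=0 d=1 e=0 h=1 b=0 clk=0 g=1 c=0 f=1
  Δ1: clk:0→1
  Δ2: j:0→1, h:1→0
  Δ3: b:0→1
  (3Δ to stable)
t=7 Δ0: j=1 d=1 e=0 h=0 b=1 clk=1 g=1 c=0 f=1
  Δ1: clk:1→0
  (1Δ to stable)
t=8 Δ0: j=1 d=1 e=0 h=0 b=1 clk=0 g=1 c=0 f=1
  Δ1: clk:0→1
  Δ2: h:0→1, g:1→0
  (2Δ to stable)
t=9 Δ0: j=1 d=1 e=0 h=1 b=1 clk=1 g=0 c=0 f=1
  Δ1: clk:1→0
  (1Δ to stable)
t=10 Δ0: j=1 d=1 e=0 h=1 b=1 clk=0 g=0 c=0 f=1
  Δ1: clk:0→1
  Δ2: j:1→0, h:1→0
  Δ3: b:1→0
  (3Δ to stable)
t=11 Δ0: j=0 d=1 e=0 h=0 b=0 clk=1 g=0 c=0 f=1
  Δ1: clk:1→0
  (1Δ to stable)
t=12 Δ0: j=0 d=1 e=0 h=0 b=0 clk=0 g=0 c=0 f=1
  Δ1: clk:0→1
  Δ2: h:0→1, g:0→1
  (2Δ to stable)
t=13 Δ0: j=0 d=1 e=0 h=1 b=0 clk=1 g=1 c=0 f=1
  Δ1: clk:1→0
  (1Δ to stable)
t=14 Δ0: j=0 d=1 e=0 h=1 b=0 clk=0 g=1 c=0 f=1
  Δ1: clk:0→1
  Δ2: j:0→1, h:1→0
  Δ3: b:0→1
  (3Δ to stable)
t=15 Δ0: j=1 d=1 e=0 h=0 b=1 clk=1 g=1 c=0 f=1
  Δ1: clk:1→0
  (1Δ to stable)
t=16 Δ0: j=1 d=1 e=0 h=0 b=1 clk=0 g=1 c=0 f=1
  Δ1: clk:0→1
  Δ2: h:0→1, g:1→0
  (2Δ to stable)
t=17 Δ0: j=1 d=1 e=0 h=1 b=1 clk=1 g=0 c=0 f=1
  Δ1: clk:1→0
  (1Δ to stable)
t=18 Δ0: j=1 d=1 e=0 h=1 b=1 clk=0 g=0 c=0 f=1
  Δ1: clk:0→1
  Δ2: j:1→0, h:1→0
  Δ3: b:1→0
  (3Δ to stable)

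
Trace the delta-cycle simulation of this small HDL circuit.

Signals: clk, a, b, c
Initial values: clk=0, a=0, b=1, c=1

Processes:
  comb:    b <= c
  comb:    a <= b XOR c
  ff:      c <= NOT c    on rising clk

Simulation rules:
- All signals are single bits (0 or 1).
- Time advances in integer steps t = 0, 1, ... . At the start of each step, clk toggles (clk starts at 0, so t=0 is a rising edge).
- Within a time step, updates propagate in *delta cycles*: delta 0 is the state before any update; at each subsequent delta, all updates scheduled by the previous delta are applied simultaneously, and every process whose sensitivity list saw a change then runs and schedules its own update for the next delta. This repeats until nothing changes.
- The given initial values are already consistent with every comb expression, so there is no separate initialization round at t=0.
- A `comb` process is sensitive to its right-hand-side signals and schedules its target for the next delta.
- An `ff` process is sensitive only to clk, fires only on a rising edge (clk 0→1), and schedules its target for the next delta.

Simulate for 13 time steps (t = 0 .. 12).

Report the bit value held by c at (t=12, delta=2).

[bits: a,c,b,clk]
t=0: Δ0=0110 Δ1=0111 Δ2=0011 Δ3=1001 Δ4=0001 | 4Δ
t=1: Δ0=0001 Δ1=0000 | 1Δ
t=2: Δ0=0000 Δ1=0001 Δ2=0101 Δ3=1111 Δ4=0111 | 4Δ
t=3: Δ0=0111 Δ1=0110 | 1Δ
t=4: Δ0=0110 Δ1=0111 Δ2=0011 Δ3=1001 Δ4=0001 | 4Δ
t=5: Δ0=0001 Δ1=0000 | 1Δ
t=6: Δ0=0000 Δ1=0001 Δ2=0101 Δ3=1111 Δ4=0111 | 4Δ
t=7: Δ0=0111 Δ1=0110 | 1Δ
t=8: Δ0=0110 Δ1=0111 Δ2=0011 Δ3=1001 Δ4=0001 | 4Δ
t=9: Δ0=0001 Δ1=0000 | 1Δ
t=10: Δ0=0000 Δ1=0001 Δ2=0101 Δ3=1111 Δ4=0111 | 4Δ
t=11: Δ0=0111 Δ1=0110 | 1Δ
t=12: Δ0=0110 Δ1=0111 Δ2=0011 Δ3=1001 Δ4=0001 | 4Δ

0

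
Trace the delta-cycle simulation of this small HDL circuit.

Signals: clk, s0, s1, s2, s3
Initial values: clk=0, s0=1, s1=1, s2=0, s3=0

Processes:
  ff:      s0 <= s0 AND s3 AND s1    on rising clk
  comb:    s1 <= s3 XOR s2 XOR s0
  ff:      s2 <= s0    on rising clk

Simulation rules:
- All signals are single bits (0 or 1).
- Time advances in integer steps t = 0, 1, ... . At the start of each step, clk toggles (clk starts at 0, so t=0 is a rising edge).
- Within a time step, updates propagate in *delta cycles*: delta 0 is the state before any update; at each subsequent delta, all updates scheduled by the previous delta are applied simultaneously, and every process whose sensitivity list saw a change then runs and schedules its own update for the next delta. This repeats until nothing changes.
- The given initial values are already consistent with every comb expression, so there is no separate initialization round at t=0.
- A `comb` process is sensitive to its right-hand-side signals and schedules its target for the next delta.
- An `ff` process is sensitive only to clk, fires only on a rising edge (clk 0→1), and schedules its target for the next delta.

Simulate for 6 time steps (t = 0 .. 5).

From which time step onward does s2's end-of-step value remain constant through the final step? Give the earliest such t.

2

t=0 Δ0: s3=0 s2=0 s1=1 clk=0 s0=1
  Δ1: clk:0→1
  Δ2: s2:0→1, s0:1→0
  (2Δ to stable)
t=1 Δ0: s3=0 s2=1 s1=1 clk=1 s0=0
  Δ1: clk:1→0
  (1Δ to stable)
t=2 Δ0: s3=0 s2=1 s1=1 clk=0 s0=0
  Δ1: clk:0→1
  Δ2: s2:1→0
  Δ3: s1:1→0
  (3Δ to stable)
t=3 Δ0: s3=0 s2=0 s1=0 clk=1 s0=0
  Δ1: clk:1→0
  (1Δ to stable)
t=4 Δ0: s3=0 s2=0 s1=0 clk=0 s0=0
  Δ1: clk:0→1
  (1Δ to stable)
t=5 Δ0: s3=0 s2=0 s1=0 clk=1 s0=0
  Δ1: clk:1→0
  (1Δ to stable)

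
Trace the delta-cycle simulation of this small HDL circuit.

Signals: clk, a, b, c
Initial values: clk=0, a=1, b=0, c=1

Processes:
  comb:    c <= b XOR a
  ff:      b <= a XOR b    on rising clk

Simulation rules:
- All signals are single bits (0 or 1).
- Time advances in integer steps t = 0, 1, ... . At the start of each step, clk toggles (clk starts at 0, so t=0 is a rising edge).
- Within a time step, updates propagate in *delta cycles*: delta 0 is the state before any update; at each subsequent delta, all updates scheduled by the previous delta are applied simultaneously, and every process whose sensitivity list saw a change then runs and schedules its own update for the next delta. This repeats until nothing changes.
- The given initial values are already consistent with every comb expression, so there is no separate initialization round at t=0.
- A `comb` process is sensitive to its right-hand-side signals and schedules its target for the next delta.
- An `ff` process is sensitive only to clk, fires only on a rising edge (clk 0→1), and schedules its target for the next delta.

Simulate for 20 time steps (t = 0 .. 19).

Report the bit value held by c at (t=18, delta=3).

[bits: a,b,clk,c]
t=0: Δ0=1001 Δ1=1011 Δ2=1111 Δ3=1110 | 3Δ
t=1: Δ0=1110 Δ1=1100 | 1Δ
t=2: Δ0=1100 Δ1=1110 Δ2=1010 Δ3=1011 | 3Δ
t=3: Δ0=1011 Δ1=1001 | 1Δ
t=4: Δ0=1001 Δ1=1011 Δ2=1111 Δ3=1110 | 3Δ
t=5: Δ0=1110 Δ1=1100 | 1Δ
t=6: Δ0=1100 Δ1=1110 Δ2=1010 Δ3=1011 | 3Δ
t=7: Δ0=1011 Δ1=1001 | 1Δ
t=8: Δ0=1001 Δ1=1011 Δ2=1111 Δ3=1110 | 3Δ
t=9: Δ0=1110 Δ1=1100 | 1Δ
t=10: Δ0=1100 Δ1=1110 Δ2=1010 Δ3=1011 | 3Δ
t=11: Δ0=1011 Δ1=1001 | 1Δ
t=12: Δ0=1001 Δ1=1011 Δ2=1111 Δ3=1110 | 3Δ
t=13: Δ0=1110 Δ1=1100 | 1Δ
t=14: Δ0=1100 Δ1=1110 Δ2=1010 Δ3=1011 | 3Δ
t=15: Δ0=1011 Δ1=1001 | 1Δ
t=16: Δ0=1001 Δ1=1011 Δ2=1111 Δ3=1110 | 3Δ
t=17: Δ0=1110 Δ1=1100 | 1Δ
t=18: Δ0=1100 Δ1=1110 Δ2=1010 Δ3=1011 | 3Δ
t=19: Δ0=1011 Δ1=1001 | 1Δ

1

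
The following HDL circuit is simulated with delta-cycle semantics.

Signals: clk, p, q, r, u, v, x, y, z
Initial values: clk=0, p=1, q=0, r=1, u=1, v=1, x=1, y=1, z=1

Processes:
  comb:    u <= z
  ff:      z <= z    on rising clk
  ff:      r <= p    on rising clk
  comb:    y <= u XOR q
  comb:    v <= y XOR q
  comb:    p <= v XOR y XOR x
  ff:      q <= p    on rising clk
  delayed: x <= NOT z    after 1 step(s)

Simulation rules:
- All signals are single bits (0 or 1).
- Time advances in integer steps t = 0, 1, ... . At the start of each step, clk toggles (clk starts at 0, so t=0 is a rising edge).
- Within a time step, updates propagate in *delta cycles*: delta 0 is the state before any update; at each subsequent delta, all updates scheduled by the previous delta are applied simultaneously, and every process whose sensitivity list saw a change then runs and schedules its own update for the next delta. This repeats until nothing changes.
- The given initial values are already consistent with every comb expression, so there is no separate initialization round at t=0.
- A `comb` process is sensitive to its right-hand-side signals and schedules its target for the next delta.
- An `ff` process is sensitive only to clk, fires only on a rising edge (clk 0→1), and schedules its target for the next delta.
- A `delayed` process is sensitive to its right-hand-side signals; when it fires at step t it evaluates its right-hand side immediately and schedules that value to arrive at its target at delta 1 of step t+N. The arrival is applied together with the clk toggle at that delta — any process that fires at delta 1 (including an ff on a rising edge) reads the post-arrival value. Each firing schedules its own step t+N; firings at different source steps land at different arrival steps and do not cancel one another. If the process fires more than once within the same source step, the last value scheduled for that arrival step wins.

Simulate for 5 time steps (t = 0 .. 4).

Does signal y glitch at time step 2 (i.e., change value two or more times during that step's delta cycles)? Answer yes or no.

no

t=0 Δ0: p=1 q=0 z=1 r=1 y=1 v=1 clk=0 x=1 u=1
  Δ1: clk:0→1
  Δ2: q:0→1
  Δ3: y:1→0, v:1→0
  Δ4: v:0→1
  Δ5: p:1→0
  (5Δ to stable)
t=1 Δ0: p=0 q=1 z=1 r=1 y=0 v=1 clk=1 x=1 u=1
  Δ1: clk:1→0
  (1Δ to stable)
t=2 Δ0: p=0 q=1 z=1 r=1 y=0 v=1 clk=0 x=1 u=1
  Δ1: clk:0→1
  Δ2: q:1→0, r:1→0
  Δ3: y:0→1, v:1→0
  Δ4: v:0→1
  Δ5: p:0→1
  (5Δ to stable)
t=3 Δ0: p=1 q=0 z=1 r=0 y=1 v=1 clk=1 x=1 u=1
  Δ1: clk:1→0
  (1Δ to stable)
t=4 Δ0: p=1 q=0 z=1 r=0 y=1 v=1 clk=0 x=1 u=1
  Δ1: clk:0→1
  Δ2: q:0→1, r:0→1
  Δ3: y:1→0, v:1→0
  Δ4: v:0→1
  Δ5: p:1→0
  (5Δ to stable)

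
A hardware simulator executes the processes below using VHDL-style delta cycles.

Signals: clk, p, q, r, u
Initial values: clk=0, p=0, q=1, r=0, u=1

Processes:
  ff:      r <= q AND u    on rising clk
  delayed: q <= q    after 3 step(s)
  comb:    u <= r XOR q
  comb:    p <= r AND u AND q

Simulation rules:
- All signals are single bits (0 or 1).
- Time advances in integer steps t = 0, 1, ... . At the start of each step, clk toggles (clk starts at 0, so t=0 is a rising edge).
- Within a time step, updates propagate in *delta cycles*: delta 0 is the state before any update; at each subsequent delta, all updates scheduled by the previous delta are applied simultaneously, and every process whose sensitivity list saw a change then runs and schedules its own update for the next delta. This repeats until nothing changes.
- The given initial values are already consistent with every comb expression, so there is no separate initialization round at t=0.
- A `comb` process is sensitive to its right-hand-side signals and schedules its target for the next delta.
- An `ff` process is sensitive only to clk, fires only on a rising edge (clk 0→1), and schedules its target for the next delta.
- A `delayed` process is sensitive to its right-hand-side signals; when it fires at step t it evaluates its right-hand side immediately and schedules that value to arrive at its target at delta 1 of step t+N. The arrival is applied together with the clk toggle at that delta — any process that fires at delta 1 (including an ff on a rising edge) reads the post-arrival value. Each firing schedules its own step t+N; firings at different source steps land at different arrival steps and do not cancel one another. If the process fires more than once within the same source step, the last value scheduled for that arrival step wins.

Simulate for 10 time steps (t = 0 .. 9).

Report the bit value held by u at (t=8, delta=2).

1

t=0 Δ0: u=1 clk=0 q=1 r=0 p=0
  Δ1: clk:0→1
  Δ2: r:0→1
  Δ3: u:1→0, p:0→1
  Δ4: p:1→0
  (4Δ to stable)
t=1 Δ0: u=0 clk=1 q=1 r=1 p=0
  Δ1: clk:1→0
  (1Δ to stable)
t=2 Δ0: u=0 clk=0 q=1 r=1 p=0
  Δ1: clk:0→1
  Δ2: r:1→0
  Δ3: u:0→1
  (3Δ to stable)
t=3 Δ0: u=1 clk=1 q=1 r=0 p=0
  Δ1: clk:1→0
  (1Δ to stable)
t=4 Δ0: u=1 clk=0 q=1 r=0 p=0
  Δ1: clk:0→1
  Δ2: r:0→1
  Δ3: u:1→0, p:0→1
  Δ4: p:1→0
  (4Δ to stable)
t=5 Δ0: u=0 clk=1 q=1 r=1 p=0
  Δ1: clk:1→0
  (1Δ to stable)
t=6 Δ0: u=0 clk=0 q=1 r=1 p=0
  Δ1: clk:0→1
  Δ2: r:1→0
  Δ3: u:0→1
  (3Δ to stable)
t=7 Δ0: u=1 clk=1 q=1 r=0 p=0
  Δ1: clk:1→0
  (1Δ to stable)
t=8 Δ0: u=1 clk=0 q=1 r=0 p=0
  Δ1: clk:0→1
  Δ2: r:0→1
  Δ3: u:1→0, p:0→1
  Δ4: p:1→0
  (4Δ to stable)
t=9 Δ0: u=0 clk=1 q=1 r=1 p=0
  Δ1: clk:1→0
  (1Δ to stable)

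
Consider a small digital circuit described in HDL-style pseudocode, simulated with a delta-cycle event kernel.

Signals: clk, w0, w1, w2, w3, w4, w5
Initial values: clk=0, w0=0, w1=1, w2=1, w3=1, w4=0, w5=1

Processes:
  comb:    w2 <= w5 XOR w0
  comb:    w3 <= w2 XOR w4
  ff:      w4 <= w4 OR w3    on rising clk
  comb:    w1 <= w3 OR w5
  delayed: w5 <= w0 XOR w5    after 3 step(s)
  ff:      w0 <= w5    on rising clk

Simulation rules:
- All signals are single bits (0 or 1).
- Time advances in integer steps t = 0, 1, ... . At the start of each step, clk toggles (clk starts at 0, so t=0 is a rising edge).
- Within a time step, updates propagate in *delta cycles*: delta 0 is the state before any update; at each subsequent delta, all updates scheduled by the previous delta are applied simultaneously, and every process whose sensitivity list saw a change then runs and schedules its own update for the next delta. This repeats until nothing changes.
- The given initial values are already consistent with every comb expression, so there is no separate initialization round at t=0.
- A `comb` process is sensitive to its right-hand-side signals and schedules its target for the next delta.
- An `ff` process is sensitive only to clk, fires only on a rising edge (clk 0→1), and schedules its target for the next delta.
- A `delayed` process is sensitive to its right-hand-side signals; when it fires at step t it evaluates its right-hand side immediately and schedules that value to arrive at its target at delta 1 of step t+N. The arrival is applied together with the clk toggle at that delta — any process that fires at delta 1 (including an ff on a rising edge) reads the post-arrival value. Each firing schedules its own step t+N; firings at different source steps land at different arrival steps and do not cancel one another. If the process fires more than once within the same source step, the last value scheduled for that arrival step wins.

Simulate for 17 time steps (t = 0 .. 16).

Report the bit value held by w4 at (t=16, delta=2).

t=0 Δ0: w4=0 w2=1 w0=0 w1=1 w5=1 w3=1 clk=0
  Δ1: clk:0→1
  Δ2: w4:0→1, w0:0→1
  Δ3: w2:1→0, w3:1→0
  Δ4: w3:0→1
  (4Δ to stable)
t=1 Δ0: w4=1 w2=0 w0=1 w1=1 w5=1 w3=1 clk=1
  Δ1: clk:1→0
  (1Δ to stable)
t=2 Δ0: w4=1 w2=0 w0=1 w1=1 w5=1 w3=1 clk=0
  Δ1: clk:0→1
  (1Δ to stable)
t=3 Δ0: w4=1 w2=0 w0=1 w1=1 w5=1 w3=1 clk=1
  Δ1: w5:1→0, clk:1→0
  Δ2: w2:0→1
  Δ3: w3:1→0
  Δ4: w1:1→0
  (4Δ to stable)
t=4 Δ0: w4=1 w2=1 w0=1 w1=0 w5=0 w3=0 clk=0
  Δ1: clk:0→1
  Δ2: w0:1→0
  Δ3: w2:1→0
  Δ4: w3:0→1
  Δ5: w1:0→1
  (5Δ to stable)
t=5 Δ0: w4=1 w2=0 w0=0 w1=1 w5=0 w3=1 clk=1
  Δ1: clk:1→0
  (1Δ to stable)
t=6 Δ0: w4=1 w2=0 w0=0 w1=1 w5=0 w3=1 clk=0
  Δ1: w5:0→1, clk:0→1
  Δ2: w2:0→1, w0:0→1
  Δ3: w2:1→0, w3:1→0
  Δ4: w3:0→1
  (4Δ to stable)
t=7 Δ0: w4=1 w2=0 w0=1 w1=1 w5=1 w3=1 clk=1
  Δ1: w5:1→0, clk:1→0
  Δ2: w2:0→1
  Δ3: w3:1→0
  Δ4: w1:1→0
  (4Δ to stable)
t=8 Δ0: w4=1 w2=1 w0=1 w1=0 w5=0 w3=0 clk=0
  Δ1: clk:0→1
  Δ2: w0:1→0
  Δ3: w2:1→0
  Δ4: w3:0→1
  Δ5: w1:0→1
  (5Δ to stable)
t=9 Δ0: w4=1 w2=0 w0=0 w1=1 w5=0 w3=1 clk=1
  Δ1: clk:1→0
  (1Δ to stable)
t=10 Δ0: w4=1 w2=0 w0=0 w1=1 w5=0 w3=1 clk=0
  Δ1: w5:0→1, clk:0→1
  Δ2: w2:0→1, w0:0→1
  Δ3: w2:1→0, w3:1→0
  Δ4: w3:0→1
  (4Δ to stable)
t=11 Δ0: w4=1 w2=0 w0=1 w1=1 w5=1 w3=1 clk=1
  Δ1: w5:1→0, clk:1→0
  Δ2: w2:0→1
  Δ3: w3:1→0
  Δ4: w1:1→0
  (4Δ to stable)
t=12 Δ0: w4=1 w2=1 w0=1 w1=0 w5=0 w3=0 clk=0
  Δ1: clk:0→1
  Δ2: w0:1→0
  Δ3: w2:1→0
  Δ4: w3:0→1
  Δ5: w1:0→1
  (5Δ to stable)
t=13 Δ0: w4=1 w2=0 w0=0 w1=1 w5=0 w3=1 clk=1
  Δ1: clk:1→0
  (1Δ to stable)
t=14 Δ0: w4=1 w2=0 w0=0 w1=1 w5=0 w3=1 clk=0
  Δ1: w5:0→1, clk:0→1
  Δ2: w2:0→1, w0:0→1
  Δ3: w2:1→0, w3:1→0
  Δ4: w3:0→1
  (4Δ to stable)
t=15 Δ0: w4=1 w2=0 w0=1 w1=1 w5=1 w3=1 clk=1
  Δ1: w5:1→0, clk:1→0
  Δ2: w2:0→1
  Δ3: w3:1→0
  Δ4: w1:1→0
  (4Δ to stable)
t=16 Δ0: w4=1 w2=1 w0=1 w1=0 w5=0 w3=0 clk=0
  Δ1: clk:0→1
  Δ2: w0:1→0
  Δ3: w2:1→0
  Δ4: w3:0→1
  Δ5: w1:0→1
  (5Δ to stable)

1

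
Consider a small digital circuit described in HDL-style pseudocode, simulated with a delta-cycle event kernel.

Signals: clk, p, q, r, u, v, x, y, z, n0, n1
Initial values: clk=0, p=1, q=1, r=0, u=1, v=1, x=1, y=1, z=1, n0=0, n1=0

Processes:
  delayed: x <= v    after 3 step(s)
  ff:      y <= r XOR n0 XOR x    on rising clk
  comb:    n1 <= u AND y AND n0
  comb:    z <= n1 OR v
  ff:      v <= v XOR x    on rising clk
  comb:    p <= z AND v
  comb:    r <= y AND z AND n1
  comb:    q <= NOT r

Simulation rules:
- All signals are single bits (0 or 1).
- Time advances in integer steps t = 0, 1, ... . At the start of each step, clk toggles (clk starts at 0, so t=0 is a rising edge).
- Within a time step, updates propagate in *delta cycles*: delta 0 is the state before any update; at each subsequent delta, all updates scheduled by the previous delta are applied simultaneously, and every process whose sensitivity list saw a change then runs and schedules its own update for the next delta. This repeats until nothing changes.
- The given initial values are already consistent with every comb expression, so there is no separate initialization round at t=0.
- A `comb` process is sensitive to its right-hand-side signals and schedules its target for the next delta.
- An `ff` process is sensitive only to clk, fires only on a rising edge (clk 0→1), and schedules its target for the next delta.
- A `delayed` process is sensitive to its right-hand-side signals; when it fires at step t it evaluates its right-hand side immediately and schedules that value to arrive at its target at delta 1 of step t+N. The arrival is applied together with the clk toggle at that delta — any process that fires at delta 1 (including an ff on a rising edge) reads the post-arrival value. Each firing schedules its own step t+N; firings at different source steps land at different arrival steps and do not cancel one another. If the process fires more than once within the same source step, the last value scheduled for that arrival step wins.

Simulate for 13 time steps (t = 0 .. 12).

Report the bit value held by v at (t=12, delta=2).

[bits: q,clk,n0,n1,z,u,v,r,y,x,p]
t=0: Δ0=10001110111 Δ1=11001110111 Δ2=11001100111 Δ3=11000100110 | 3Δ
t=1: Δ0=11000100110 Δ1=10000100110 | 1Δ
t=2: Δ0=10000100110 Δ1=11000100110 Δ2=11000110110 Δ3=11001110110 Δ4=11001110111 | 4Δ
t=3: Δ0=11001110111 Δ1=10001110101 | 1Δ
t=4: Δ0=10001110101 Δ1=11001110101 Δ2=11001110001 | 2Δ
t=5: Δ0=11001110001 Δ1=10001110011 | 1Δ
t=6: Δ0=10001110011 Δ1=11001110011 Δ2=11001100111 Δ3=11000100110 | 3Δ
t=7: Δ0=11000100110 Δ1=10000100110 | 1Δ
t=8: Δ0=10000100110 Δ1=11000100110 Δ2=11000110110 Δ3=11001110110 Δ4=11001110111 | 4Δ
t=9: Δ0=11001110111 Δ1=10001110101 | 1Δ
t=10: Δ0=10001110101 Δ1=11001110101 Δ2=11001110001 | 2Δ
t=11: Δ0=11001110001 Δ1=10001110011 | 1Δ
t=12: Δ0=10001110011 Δ1=11001110011 Δ2=11001100111 Δ3=11000100110 | 3Δ

0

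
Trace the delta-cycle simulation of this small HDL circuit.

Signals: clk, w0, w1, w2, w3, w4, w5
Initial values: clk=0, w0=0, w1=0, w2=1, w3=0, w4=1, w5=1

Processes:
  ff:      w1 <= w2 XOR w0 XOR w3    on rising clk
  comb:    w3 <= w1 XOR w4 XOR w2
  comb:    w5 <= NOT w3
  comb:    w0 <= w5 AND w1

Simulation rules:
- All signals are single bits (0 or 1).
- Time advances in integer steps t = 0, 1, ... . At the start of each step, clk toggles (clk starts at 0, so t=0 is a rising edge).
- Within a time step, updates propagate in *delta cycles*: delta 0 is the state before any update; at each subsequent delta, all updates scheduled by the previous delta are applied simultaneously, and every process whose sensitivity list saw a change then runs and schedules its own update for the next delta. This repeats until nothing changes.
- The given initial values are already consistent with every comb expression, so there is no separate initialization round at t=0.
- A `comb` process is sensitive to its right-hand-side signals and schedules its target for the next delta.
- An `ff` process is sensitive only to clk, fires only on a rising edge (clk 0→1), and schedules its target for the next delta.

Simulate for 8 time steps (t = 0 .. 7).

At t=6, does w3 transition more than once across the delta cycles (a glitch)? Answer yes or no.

no

[bits: clk,w3,w1,w0,w4,w2,w5]
t=0: Δ0=0000111 Δ1=1000111 Δ2=1010111 Δ3=1111111 Δ4=1111110 Δ5=1110110 | 5Δ
t=1: Δ0=1110110 Δ1=0110110 | 1Δ
t=2: Δ0=0110110 Δ1=1110110 Δ2=1100110 Δ3=1000110 Δ4=1000111 | 4Δ
t=3: Δ0=1000111 Δ1=0000111 | 1Δ
t=4: Δ0=0000111 Δ1=1000111 Δ2=1010111 Δ3=1111111 Δ4=1111110 Δ5=1110110 | 5Δ
t=5: Δ0=1110110 Δ1=0110110 | 1Δ
t=6: Δ0=0110110 Δ1=1110110 Δ2=1100110 Δ3=1000110 Δ4=1000111 | 4Δ
t=7: Δ0=1000111 Δ1=0000111 | 1Δ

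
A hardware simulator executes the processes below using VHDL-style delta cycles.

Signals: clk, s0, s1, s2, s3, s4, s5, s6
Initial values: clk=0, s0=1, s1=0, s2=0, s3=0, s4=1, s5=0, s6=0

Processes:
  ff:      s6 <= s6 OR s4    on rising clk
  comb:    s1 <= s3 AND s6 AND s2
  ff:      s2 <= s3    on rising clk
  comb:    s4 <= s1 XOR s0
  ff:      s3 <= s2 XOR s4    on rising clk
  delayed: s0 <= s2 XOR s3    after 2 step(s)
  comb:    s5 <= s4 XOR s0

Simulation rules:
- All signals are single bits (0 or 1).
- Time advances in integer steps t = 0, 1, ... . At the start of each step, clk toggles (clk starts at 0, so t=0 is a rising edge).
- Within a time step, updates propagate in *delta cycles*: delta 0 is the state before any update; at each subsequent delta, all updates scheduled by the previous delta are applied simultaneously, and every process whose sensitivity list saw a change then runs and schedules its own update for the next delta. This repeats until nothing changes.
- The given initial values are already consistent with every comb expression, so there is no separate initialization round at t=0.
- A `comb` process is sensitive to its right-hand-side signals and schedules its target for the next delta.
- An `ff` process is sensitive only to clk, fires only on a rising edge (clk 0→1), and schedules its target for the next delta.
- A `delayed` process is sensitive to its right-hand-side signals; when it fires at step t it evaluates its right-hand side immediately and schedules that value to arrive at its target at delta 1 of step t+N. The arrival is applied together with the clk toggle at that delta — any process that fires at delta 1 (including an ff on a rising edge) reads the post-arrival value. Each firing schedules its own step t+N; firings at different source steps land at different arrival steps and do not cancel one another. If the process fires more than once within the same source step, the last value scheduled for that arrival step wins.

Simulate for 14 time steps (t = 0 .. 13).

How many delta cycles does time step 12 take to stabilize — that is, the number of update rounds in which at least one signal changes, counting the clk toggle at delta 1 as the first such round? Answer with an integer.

[bits: s6,s4,s0,s3,s2,clk,s5,s1]
t=0: Δ0=01100000 Δ1=01100100 Δ2=11110100 | 2Δ
t=1: Δ0=11110100 Δ1=11110000 | 1Δ
t=2: Δ0=11110000 Δ1=11110100 Δ2=11111100 Δ3=11111101 Δ4=10111101 Δ5=10111111 | 5Δ
t=3: Δ0=10111111 Δ1=10111011 | 1Δ
t=4: Δ0=10111011 Δ1=10011111 Δ2=11011101 Δ3=11011111 | 3Δ
t=5: Δ0=11011111 Δ1=11011011 | 1Δ
t=6: Δ0=11011011 Δ1=11011111 Δ2=11001111 Δ3=11001110 Δ4=10001110 Δ5=10001100 | 5Δ
t=7: Δ0=10001100 Δ1=10001000 | 1Δ
t=8: Δ0=10001000 Δ1=10101100 Δ2=11110110 Δ3=11110100 | 3Δ
t=9: Δ0=11110100 Δ1=11110000 | 1Δ
t=10: Δ0=11110000 Δ1=11110100 Δ2=11111100 Δ3=11111101 Δ4=10111101 Δ5=10111111 | 5Δ
t=11: Δ0=10111111 Δ1=10111011 | 1Δ
t=12: Δ0=10111011 Δ1=10011111 Δ2=11011101 Δ3=11011111 | 3Δ
t=13: Δ0=11011111 Δ1=11011011 | 1Δ

3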